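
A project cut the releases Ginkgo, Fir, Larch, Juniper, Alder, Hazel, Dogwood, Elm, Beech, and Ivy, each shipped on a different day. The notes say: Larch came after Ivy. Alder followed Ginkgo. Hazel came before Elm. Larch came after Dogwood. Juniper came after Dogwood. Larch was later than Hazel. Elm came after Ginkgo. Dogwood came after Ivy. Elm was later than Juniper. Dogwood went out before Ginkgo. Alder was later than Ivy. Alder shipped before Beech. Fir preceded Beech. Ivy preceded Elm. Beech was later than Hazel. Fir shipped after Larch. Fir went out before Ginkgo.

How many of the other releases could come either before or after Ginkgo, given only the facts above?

Forced before Ginkgo: Dogwood, Fir, Hazel, Ivy, and Larch; forced after Ginkgo: Alder, Beech, and Elm.
That leaves Juniper with no forced order relative to Ginkgo — 1.

1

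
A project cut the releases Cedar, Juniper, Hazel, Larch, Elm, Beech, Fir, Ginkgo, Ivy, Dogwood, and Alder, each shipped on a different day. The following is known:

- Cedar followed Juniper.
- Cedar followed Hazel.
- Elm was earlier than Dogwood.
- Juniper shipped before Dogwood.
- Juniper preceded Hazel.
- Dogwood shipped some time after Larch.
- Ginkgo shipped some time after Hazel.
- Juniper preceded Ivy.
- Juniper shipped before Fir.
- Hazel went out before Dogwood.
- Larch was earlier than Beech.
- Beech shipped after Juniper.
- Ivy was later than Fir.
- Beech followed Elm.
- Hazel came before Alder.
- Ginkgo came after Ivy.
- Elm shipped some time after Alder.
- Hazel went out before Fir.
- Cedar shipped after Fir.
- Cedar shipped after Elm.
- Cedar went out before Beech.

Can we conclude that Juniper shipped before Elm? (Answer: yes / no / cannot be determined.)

Chain the constraints: Juniper → Hazel → Alder → Elm. Each link is directly stated, so Juniper comes before Elm.

yes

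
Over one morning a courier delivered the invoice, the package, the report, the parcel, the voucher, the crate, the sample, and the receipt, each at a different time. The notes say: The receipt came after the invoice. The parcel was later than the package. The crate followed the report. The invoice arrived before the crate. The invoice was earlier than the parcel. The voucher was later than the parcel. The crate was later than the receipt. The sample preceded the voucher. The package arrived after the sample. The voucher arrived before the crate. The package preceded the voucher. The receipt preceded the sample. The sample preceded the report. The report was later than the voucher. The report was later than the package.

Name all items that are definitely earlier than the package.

Directly stated before the package: the sample.
The invoice reaches the package via the invoice → the receipt → the sample → the package.
The receipt reaches the package via the receipt → the sample → the package.

the invoice, the receipt, the sample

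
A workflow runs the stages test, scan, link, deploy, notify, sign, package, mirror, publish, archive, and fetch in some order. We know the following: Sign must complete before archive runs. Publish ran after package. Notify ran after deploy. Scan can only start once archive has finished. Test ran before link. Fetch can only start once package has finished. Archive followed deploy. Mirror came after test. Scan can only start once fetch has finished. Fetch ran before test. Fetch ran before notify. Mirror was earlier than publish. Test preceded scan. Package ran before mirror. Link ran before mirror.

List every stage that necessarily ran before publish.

fetch, link, mirror, package, test

Directly stated before publish: mirror and package.
Fetch reaches publish via fetch → test → mirror → publish.
Link reaches publish via link → mirror → publish.
Test reaches publish via test → mirror → publish.
No chain forces archive (or any of the others) ahead of publish.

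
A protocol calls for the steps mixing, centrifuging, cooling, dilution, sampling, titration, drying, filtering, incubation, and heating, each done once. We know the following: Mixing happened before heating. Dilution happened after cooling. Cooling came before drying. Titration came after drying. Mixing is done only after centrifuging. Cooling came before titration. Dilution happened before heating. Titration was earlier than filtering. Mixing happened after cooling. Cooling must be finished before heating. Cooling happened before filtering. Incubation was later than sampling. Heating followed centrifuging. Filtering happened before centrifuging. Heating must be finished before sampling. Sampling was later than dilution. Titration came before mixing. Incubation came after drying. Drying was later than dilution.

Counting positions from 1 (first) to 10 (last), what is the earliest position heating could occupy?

Centrifuging, cooling, dilution, drying, filtering, mixing, and titration must all come before heating — 7 forced predecessors.
Nothing else is forced ahead of heating, so its earliest slot is position 7 + 1 = 8.

8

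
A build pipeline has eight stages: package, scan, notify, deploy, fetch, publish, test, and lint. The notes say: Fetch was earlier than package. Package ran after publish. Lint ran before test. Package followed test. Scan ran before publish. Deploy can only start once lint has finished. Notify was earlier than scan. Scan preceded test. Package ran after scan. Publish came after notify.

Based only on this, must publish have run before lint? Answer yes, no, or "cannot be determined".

cannot be determined

No chain of stated constraints runs from publish to lint, and none runs from lint to publish either.
So the relative order of publish and lint is not fixed by the given facts.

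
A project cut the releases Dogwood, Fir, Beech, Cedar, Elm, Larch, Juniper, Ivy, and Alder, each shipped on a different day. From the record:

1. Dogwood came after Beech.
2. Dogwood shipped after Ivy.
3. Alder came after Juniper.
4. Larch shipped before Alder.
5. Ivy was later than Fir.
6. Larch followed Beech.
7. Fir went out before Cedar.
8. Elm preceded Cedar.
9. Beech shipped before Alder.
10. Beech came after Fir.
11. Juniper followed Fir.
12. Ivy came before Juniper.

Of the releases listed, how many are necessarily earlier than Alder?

Directly stated before Alder: Beech, Juniper, and Larch.
Fir reaches Alder via Fir → Beech → Alder.
Ivy reaches Alder via Ivy → Juniper → Alder.
That's Beech, Fir, Ivy, Juniper, and Larch — 5 in all.

5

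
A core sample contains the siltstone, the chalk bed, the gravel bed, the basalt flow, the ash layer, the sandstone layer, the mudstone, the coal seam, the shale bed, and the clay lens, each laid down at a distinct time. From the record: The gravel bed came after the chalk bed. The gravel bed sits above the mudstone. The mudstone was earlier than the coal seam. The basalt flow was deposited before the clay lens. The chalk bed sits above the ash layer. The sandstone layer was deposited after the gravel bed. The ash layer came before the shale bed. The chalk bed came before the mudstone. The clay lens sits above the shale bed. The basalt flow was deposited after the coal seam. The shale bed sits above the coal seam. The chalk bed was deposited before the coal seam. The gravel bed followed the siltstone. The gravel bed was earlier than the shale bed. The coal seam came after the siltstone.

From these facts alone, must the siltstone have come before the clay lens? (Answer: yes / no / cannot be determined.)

Chain the constraints: the siltstone → the gravel bed → the shale bed → the clay lens. Each link is directly stated, so the siltstone comes before the clay lens.

yes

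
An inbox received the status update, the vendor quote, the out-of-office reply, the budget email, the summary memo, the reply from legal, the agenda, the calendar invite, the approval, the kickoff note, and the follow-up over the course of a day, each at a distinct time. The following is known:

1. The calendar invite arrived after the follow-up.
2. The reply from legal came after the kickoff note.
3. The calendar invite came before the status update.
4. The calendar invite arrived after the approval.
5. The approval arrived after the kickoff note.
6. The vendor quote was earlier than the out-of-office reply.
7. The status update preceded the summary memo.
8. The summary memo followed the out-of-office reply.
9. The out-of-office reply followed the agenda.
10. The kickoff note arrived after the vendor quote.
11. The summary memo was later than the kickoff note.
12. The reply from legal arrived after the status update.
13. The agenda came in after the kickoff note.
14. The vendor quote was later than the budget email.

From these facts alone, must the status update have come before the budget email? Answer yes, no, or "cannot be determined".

no

Tracing the constraints gives the budget email → the vendor quote → the kickoff note → the approval → the calendar invite → the status update, so the budget email must come before the status update.
That means the status update cannot be before the budget email.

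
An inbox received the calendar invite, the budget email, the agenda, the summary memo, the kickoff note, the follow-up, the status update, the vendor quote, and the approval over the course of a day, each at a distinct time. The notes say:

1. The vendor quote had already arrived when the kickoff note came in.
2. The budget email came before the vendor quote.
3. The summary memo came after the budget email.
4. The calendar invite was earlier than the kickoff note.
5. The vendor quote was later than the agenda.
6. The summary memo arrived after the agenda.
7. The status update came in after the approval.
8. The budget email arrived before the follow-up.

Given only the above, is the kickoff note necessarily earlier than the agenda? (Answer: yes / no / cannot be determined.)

no

Tracing the constraints gives the agenda → the vendor quote → the kickoff note, so the agenda must come before the kickoff note.
That means the kickoff note cannot be before the agenda.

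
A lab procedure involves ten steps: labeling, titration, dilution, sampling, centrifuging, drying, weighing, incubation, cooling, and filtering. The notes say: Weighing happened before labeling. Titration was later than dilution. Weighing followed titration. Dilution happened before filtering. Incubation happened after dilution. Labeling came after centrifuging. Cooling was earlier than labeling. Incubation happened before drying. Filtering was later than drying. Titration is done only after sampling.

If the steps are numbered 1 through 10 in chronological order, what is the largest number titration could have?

Titration must come before labeling and weighing — 2 steps forced after it.
Everything else can be placed before titration in some valid order, so titration can sit as late as position 10 − 2 = 8.

8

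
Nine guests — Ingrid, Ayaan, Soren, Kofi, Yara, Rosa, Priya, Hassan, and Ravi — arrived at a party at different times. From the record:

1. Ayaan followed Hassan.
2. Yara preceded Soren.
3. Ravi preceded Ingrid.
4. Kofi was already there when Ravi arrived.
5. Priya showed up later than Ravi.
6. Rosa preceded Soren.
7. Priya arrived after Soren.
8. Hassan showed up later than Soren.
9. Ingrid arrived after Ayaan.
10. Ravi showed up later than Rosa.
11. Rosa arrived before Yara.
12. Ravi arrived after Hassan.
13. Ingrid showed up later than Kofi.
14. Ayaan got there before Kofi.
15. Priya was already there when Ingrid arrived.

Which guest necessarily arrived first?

Rosa

Rosa has a chain of constraints placing them before every other guest, so Rosa must be first.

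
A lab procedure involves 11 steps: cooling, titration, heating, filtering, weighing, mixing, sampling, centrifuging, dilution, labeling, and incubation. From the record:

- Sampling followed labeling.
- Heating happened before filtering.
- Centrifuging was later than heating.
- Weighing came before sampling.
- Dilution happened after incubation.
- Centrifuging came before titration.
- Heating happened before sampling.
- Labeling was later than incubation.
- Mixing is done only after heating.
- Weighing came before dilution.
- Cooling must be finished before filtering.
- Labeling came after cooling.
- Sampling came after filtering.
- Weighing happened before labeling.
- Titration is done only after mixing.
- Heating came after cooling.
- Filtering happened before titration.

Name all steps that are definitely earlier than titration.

Directly stated before titration: centrifuging, filtering, and mixing.
Cooling reaches titration via cooling → filtering → titration.
Heating reaches titration via heating → filtering → titration.
No chain forces dilution (or any of the others) ahead of titration.

centrifuging, cooling, filtering, heating, mixing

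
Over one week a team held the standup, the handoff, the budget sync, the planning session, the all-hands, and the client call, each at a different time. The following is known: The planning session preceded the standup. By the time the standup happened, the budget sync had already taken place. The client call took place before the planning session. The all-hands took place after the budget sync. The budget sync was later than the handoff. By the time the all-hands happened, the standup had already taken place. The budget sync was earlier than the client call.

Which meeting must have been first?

the handoff

The handoff has a chain of constraints placing it before every other meeting, so the handoff must be first.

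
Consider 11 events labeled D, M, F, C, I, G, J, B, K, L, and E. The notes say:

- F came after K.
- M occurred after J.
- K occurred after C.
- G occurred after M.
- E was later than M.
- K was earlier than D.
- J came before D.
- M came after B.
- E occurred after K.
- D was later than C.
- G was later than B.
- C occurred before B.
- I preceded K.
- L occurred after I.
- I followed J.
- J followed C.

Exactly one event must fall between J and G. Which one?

M

Tracing the constraints gives J → M → G, so M sits after J and before G.
No other event is forced both after J and before G.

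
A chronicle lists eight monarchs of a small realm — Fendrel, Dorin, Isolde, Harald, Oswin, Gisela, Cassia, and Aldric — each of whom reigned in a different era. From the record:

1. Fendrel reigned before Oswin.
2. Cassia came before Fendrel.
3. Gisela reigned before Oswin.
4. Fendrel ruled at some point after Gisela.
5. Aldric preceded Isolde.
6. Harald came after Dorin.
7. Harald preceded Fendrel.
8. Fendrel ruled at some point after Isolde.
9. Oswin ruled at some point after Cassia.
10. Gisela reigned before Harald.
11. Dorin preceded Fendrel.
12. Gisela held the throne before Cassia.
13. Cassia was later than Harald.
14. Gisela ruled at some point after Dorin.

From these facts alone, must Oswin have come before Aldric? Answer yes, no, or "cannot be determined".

Tracing the constraints gives Aldric → Isolde → Fendrel → Oswin, so Aldric must come before Oswin.
That means Oswin cannot be before Aldric.

no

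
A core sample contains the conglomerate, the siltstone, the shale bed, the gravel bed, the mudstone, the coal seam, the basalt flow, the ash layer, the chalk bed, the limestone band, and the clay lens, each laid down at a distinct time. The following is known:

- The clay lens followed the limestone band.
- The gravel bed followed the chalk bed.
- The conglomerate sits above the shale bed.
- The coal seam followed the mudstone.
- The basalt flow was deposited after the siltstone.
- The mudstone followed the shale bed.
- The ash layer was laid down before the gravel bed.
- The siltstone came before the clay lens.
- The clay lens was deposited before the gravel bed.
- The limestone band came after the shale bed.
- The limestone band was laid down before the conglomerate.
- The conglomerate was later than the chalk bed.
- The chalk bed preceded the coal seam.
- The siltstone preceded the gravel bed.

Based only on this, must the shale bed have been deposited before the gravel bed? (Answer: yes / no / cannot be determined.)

yes

Chain the constraints: the shale bed → the limestone band → the clay lens → the gravel bed. Each link is directly stated, so the shale bed comes before the gravel bed.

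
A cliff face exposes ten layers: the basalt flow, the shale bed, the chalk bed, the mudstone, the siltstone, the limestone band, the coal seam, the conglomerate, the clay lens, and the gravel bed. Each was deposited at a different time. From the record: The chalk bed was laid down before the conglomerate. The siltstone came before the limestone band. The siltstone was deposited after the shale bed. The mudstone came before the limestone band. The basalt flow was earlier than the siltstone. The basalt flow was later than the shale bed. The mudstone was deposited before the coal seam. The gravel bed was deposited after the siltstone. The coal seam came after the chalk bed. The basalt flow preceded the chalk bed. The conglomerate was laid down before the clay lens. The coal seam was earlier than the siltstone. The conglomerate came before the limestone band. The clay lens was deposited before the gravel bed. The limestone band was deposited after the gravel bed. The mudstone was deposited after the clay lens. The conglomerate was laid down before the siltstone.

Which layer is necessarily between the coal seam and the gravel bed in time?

the siltstone

Tracing the constraints gives the coal seam → the siltstone → the gravel bed, so the siltstone sits after the coal seam and before the gravel bed.
No other layer is forced both after the coal seam and before the gravel bed.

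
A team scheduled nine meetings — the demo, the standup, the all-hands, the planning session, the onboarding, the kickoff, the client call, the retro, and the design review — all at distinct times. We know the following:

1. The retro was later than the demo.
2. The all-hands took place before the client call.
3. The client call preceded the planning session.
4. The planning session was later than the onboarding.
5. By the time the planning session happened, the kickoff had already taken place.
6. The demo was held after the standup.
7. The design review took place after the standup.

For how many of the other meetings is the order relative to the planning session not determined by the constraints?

Forced before the planning session: the all-hands, the client call, the kickoff, and the onboarding.
That leaves the demo, the design review, the retro, and the standup with no forced order relative to the planning session — 4.

4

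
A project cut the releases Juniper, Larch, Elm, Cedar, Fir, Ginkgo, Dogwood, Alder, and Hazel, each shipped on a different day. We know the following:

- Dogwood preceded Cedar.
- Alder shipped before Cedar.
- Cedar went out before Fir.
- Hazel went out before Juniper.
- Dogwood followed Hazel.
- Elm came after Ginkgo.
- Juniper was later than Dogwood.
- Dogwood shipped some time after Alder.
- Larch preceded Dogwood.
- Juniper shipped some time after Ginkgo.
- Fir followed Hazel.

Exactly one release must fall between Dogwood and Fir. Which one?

Cedar

Tracing the constraints gives Dogwood → Cedar → Fir, so Cedar sits after Dogwood and before Fir.
No other release is forced both after Dogwood and before Fir.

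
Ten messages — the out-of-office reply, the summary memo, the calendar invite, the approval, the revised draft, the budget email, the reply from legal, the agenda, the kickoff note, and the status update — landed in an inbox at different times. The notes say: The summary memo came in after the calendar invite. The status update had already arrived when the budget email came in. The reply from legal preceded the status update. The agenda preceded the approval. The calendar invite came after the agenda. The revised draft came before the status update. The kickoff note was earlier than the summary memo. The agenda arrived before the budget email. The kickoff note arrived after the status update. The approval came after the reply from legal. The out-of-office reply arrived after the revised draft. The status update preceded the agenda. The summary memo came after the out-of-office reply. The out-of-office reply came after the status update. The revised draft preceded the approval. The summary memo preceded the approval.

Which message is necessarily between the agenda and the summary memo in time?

the calendar invite

Tracing the constraints gives the agenda → the calendar invite → the summary memo, so the calendar invite sits after the agenda and before the summary memo.
No other message is forced both after the agenda and before the summary memo.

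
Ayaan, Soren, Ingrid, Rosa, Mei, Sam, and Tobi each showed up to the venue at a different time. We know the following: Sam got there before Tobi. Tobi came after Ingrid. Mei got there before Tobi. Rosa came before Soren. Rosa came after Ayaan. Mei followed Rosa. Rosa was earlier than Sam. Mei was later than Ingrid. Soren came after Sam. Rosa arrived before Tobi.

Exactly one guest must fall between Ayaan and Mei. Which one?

Tracing the constraints gives Ayaan → Rosa → Mei, so Rosa sits after Ayaan and before Mei.
No other guest is forced both after Ayaan and before Mei.

Rosa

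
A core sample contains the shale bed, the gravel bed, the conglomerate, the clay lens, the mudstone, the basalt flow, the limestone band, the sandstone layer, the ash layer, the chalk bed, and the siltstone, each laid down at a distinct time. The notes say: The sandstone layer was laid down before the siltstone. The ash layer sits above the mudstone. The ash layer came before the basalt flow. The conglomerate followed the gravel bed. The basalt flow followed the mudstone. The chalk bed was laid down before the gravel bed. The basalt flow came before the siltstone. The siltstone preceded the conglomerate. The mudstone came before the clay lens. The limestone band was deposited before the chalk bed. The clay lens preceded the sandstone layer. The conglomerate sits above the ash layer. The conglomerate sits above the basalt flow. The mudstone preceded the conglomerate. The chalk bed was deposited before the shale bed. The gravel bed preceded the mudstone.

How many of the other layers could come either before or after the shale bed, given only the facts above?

8

Forced before the shale bed: the chalk bed and the limestone band.
That leaves the ash layer, the basalt flow, the clay lens, the conglomerate, the gravel bed, the mudstone, the sandstone layer, and the siltstone with no forced order relative to the shale bed — 8.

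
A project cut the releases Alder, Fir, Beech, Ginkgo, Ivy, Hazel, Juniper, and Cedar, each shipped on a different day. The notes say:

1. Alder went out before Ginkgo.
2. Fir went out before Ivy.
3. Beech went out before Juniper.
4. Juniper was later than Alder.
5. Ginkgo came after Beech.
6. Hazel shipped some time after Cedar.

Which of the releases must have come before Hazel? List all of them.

Cedar

Directly stated before Hazel: Cedar.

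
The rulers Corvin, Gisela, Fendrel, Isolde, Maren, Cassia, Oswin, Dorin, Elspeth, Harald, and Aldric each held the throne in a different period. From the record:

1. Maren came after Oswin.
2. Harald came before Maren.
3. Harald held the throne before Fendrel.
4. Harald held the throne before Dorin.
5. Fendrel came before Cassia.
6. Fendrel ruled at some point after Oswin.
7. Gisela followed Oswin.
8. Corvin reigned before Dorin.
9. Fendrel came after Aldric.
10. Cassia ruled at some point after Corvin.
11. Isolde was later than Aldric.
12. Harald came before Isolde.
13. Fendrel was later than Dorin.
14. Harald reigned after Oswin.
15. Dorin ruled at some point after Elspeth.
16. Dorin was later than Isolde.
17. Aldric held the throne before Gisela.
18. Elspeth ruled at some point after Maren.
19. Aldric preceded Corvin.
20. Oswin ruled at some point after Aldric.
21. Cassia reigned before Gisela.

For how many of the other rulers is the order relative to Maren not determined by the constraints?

Forced before Maren: Aldric, Harald, and Oswin; forced after Maren: Cassia, Dorin, Elspeth, Fendrel, and Gisela.
That leaves Corvin and Isolde with no forced order relative to Maren — 2.

2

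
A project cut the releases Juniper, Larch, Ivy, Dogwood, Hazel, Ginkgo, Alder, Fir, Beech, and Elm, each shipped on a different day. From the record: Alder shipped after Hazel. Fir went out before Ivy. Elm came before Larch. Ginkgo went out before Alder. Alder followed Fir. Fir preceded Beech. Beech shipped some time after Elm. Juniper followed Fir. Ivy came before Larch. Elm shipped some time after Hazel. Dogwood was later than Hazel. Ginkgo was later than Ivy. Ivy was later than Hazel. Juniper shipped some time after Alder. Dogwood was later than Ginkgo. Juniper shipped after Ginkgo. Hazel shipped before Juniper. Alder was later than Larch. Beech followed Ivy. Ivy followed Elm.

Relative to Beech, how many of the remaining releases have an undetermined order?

5

Forced before Beech: Elm, Fir, Hazel, and Ivy.
That leaves Alder, Dogwood, Ginkgo, Juniper, and Larch with no forced order relative to Beech — 5.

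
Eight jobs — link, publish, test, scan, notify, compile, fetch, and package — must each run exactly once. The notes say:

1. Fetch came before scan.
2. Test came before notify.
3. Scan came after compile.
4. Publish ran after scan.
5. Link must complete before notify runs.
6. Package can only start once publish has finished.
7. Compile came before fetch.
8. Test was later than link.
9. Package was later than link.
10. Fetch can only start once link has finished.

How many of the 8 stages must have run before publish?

Directly stated before publish: scan.
Compile reaches publish via compile → scan → publish.
Fetch reaches publish via fetch → scan → publish.
Link reaches publish via link → fetch → scan → publish.
That's compile, fetch, link, and scan — 4 in all.

4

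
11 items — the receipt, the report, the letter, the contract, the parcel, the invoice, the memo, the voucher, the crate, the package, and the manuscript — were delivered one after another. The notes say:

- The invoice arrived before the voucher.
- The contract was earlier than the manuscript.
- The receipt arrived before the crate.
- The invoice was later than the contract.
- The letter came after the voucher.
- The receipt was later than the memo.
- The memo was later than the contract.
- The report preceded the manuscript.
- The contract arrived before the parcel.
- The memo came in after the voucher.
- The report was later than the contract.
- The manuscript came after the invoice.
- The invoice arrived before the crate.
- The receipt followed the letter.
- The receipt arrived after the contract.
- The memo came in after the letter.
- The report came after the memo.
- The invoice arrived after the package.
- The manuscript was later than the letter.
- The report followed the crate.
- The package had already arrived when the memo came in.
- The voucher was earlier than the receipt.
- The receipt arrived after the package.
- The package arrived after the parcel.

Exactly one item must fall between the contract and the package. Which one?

the parcel

Tracing the constraints gives the contract → the parcel → the package, so the parcel sits after the contract and before the package.
No other item is forced both after the contract and before the package.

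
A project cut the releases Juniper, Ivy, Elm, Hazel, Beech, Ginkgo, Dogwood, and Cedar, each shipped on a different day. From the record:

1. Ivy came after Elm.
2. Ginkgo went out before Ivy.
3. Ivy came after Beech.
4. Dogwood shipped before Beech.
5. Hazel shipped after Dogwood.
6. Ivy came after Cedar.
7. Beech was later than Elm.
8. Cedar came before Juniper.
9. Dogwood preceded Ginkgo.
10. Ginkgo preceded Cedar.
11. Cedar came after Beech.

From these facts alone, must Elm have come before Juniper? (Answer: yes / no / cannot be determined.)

yes

Chain the constraints: Elm → Beech → Cedar → Juniper. Each link is directly stated, so Elm comes before Juniper.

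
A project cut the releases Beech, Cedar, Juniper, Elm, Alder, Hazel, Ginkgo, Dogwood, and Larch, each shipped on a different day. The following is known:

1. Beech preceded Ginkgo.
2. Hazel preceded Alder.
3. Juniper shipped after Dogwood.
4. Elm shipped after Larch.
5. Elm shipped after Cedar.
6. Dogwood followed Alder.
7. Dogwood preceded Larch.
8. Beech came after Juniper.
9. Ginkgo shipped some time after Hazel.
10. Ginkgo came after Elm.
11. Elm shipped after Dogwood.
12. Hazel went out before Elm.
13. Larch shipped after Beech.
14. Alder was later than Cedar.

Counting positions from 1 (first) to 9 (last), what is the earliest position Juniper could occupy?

5

Alder, Cedar, Dogwood, and Hazel must all come before Juniper — 4 forced predecessors.
Nothing else is forced ahead of Juniper, so its earliest slot is position 4 + 1 = 5.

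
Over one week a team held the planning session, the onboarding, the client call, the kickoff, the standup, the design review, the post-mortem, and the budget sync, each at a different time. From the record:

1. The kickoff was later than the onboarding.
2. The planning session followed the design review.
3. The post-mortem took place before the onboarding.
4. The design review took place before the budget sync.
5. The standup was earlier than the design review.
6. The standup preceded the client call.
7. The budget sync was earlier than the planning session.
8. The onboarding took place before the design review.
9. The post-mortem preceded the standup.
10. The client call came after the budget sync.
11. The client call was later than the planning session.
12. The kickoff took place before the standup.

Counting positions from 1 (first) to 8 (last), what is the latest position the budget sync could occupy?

6

The budget sync must come before the client call and the planning session — 2 meetings forced after it.
Everything else can be placed before the budget sync in some valid order, so the budget sync can sit as late as position 8 − 2 = 6.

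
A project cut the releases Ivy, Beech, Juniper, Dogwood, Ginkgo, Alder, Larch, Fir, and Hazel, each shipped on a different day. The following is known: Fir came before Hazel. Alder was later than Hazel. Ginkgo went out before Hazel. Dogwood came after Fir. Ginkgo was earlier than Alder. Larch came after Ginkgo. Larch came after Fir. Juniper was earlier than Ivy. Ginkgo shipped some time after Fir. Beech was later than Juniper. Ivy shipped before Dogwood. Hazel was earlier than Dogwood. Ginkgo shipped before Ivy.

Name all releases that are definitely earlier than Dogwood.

Fir, Ginkgo, Hazel, Ivy, Juniper

Directly stated before Dogwood: Fir, Hazel, and Ivy.
Ginkgo reaches Dogwood via Ginkgo → Ivy → Dogwood.
Juniper reaches Dogwood via Juniper → Ivy → Dogwood.
No chain forces Alder (or any of the others) ahead of Dogwood.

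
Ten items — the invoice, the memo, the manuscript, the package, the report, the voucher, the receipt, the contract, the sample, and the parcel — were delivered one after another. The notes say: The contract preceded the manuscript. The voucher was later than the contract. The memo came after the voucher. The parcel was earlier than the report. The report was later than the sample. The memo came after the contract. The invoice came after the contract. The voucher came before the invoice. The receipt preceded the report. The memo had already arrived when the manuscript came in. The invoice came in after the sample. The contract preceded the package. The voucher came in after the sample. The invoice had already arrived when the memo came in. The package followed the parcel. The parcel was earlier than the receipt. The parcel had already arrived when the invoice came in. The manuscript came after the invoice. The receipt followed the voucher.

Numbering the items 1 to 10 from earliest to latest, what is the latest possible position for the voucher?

The voucher must come before the invoice, the manuscript, the memo, the receipt, and the report — 5 items forced after it.
Everything else can be placed before the voucher in some valid order, so the voucher can sit as late as position 10 − 5 = 5.

5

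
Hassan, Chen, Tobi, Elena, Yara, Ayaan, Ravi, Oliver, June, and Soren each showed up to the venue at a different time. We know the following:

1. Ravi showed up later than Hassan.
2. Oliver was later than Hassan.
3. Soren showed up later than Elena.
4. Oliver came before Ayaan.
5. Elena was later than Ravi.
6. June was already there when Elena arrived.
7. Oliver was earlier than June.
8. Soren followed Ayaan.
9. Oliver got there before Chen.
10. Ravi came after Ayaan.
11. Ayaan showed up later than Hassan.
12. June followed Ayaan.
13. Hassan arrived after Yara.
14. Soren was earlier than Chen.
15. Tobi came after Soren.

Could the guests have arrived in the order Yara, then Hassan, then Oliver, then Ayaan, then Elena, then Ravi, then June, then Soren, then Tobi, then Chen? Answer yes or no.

no

The constraints require June before Elena, but in the proposed sequence Elena appears ahead of June. That one violation is enough.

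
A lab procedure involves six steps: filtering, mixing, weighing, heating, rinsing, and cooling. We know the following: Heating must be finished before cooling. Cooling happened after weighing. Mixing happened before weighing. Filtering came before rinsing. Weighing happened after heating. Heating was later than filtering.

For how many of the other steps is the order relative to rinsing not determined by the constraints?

Forced before rinsing: filtering.
That leaves cooling, heating, mixing, and weighing with no forced order relative to rinsing — 4.

4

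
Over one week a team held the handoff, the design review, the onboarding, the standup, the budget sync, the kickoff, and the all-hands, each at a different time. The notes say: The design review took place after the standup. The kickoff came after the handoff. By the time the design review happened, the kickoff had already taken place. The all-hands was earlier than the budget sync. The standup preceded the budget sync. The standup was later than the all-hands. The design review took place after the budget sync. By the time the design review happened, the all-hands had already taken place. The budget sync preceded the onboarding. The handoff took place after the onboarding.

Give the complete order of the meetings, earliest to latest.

the all-hands, the standup, the budget sync, the onboarding, the handoff, the kickoff, the design review

The constraints fix every adjacent pair, so only one ordering works:
the all-hands → the standup → the budget sync → the onboarding → the handoff → the kickoff → the design review.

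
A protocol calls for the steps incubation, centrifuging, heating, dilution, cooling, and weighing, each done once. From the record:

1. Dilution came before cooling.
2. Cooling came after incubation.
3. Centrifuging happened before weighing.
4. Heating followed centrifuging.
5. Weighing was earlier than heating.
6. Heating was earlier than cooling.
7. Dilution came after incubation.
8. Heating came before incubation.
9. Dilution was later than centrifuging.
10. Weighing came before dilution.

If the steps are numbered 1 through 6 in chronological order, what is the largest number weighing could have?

2

Weighing must come before cooling, dilution, heating, and incubation — 4 steps forced after it.
Everything else can be placed before weighing in some valid order, so weighing can sit as late as position 6 − 4 = 2.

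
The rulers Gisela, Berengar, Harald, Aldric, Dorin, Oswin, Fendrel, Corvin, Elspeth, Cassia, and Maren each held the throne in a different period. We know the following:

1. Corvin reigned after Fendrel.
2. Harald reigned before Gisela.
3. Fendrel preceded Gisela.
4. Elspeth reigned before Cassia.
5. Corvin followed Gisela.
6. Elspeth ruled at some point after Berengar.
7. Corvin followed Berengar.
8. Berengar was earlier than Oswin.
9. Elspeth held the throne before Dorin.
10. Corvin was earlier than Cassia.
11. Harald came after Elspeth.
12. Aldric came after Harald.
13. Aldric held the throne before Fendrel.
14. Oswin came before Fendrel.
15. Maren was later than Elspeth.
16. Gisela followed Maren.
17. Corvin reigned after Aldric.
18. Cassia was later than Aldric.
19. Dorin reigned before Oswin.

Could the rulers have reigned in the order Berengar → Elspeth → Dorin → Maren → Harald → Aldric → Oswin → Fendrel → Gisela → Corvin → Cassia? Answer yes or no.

Check each stated constraint against the proposed order — e.g. Elspeth is ahead of Cassia; Berengar is ahead of Corvin. Every pair is in the required order; nothing is violated.

yes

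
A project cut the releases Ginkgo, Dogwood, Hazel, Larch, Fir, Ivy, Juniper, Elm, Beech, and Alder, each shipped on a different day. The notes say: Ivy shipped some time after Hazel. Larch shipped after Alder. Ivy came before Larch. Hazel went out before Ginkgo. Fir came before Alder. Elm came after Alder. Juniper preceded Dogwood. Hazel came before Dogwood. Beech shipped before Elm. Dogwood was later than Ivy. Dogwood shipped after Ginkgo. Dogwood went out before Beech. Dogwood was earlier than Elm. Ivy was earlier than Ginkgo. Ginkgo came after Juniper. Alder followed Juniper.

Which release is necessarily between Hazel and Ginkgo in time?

Ivy

Tracing the constraints gives Hazel → Ivy → Ginkgo, so Ivy sits after Hazel and before Ginkgo.
No other release is forced both after Hazel and before Ginkgo.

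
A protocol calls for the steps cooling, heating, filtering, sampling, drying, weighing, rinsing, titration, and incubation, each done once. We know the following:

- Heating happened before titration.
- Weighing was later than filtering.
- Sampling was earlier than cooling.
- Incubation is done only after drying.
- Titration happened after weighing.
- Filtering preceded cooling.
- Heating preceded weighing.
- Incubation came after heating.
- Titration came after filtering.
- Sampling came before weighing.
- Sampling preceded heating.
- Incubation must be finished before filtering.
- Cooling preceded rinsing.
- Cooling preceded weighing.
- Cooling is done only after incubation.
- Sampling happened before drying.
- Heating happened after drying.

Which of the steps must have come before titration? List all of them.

Directly stated before titration: filtering, heating, and weighing.
Cooling reaches titration via cooling → weighing → titration.
Drying reaches titration via drying → heating → titration.
Incubation reaches titration via incubation → filtering → titration.
Likewise sampling reaches titration by chaining the stated constraints.
No chain forces rinsing ahead of titration.

cooling, drying, filtering, heating, incubation, sampling, weighing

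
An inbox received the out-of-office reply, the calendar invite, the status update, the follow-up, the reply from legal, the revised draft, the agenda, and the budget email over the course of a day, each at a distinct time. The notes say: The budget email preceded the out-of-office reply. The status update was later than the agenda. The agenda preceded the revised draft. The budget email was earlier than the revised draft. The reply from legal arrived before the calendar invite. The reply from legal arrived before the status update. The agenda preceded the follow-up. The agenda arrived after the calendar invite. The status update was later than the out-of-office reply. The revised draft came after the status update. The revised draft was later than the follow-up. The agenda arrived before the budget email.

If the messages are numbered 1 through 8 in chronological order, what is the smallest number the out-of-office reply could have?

5

The agenda, the budget email, the calendar invite, and the reply from legal must all come before the out-of-office reply — 4 forced predecessors.
Nothing else is forced ahead of the out-of-office reply, so its earliest slot is position 4 + 1 = 5.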